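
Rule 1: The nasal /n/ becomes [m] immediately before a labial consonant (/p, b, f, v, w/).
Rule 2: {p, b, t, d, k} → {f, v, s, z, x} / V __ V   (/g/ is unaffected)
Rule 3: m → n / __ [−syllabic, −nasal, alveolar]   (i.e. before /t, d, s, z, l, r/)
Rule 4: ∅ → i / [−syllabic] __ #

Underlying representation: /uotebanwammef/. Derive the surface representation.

uosevamwammefi

Rule 1 (nasal place assimilation): /n/ precedes the labial consonant /w/, so it assimilates in place to [m]. /uotebanwammef/ → uotebamwammef.
Rule 2 (intervocalic spirantization): /t/ is a stop between vowels /o/ and /e/, so it spirantizes to the fricative [s]. /b/ is a stop between vowels /e/ and /a/, so it spirantizes to the fricative [v]. /uotebamwammef/ → uosevamwammef.
Rule 3 (nasal place assimilation): no segment meets the environment; /uosevamwammef/ is unchanged.
Rule 4 (final i-epenthesis): the form ends in the consonant /f/, so [i] is inserted word-finally. /uosevamwammef/ → uosevamwammefi.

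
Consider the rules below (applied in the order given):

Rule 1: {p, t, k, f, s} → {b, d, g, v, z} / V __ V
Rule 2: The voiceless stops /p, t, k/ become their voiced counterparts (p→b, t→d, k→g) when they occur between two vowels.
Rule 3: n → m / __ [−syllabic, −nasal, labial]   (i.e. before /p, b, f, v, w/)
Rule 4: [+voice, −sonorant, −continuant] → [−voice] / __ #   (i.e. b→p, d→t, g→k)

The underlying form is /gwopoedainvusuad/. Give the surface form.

Rule 1 (intervocalic voicing): /p/ is a voiceless obstruent between vowels /o/ and /o/, so it voices to [b]. /s/ is a voiceless obstruent between vowels /u/ and /u/, so it voices to [z]. /gwopoedainvusuad/ → gwoboedainvuzuad.
Rule 2 (intervocalic voicing): no segment meets the environment; /gwoboedainvuzuad/ is unchanged.
Rule 3 (nasal place assimilation): /n/ precedes the labial consonant /v/, so it assimilates in place to [m]. /gwoboedainvuzuad/ → gwoboedaimvuzuad.
Rule 4 (final devoicing): /d/ is a voiced stop in word-final position, so it devoices to [t]. /gwoboedaimvuzuad/ → gwoboedaimvuzuat.

gwoboedaimvuzuat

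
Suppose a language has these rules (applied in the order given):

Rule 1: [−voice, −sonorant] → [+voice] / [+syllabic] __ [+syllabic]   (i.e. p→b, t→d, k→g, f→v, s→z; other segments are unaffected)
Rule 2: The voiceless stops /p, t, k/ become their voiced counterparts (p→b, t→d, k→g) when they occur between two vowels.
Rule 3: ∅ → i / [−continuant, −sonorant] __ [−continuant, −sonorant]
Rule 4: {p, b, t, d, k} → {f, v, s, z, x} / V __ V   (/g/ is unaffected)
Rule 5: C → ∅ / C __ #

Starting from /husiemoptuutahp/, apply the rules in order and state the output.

huziemofisuuzah

Rule 1 (intervocalic voicing): /s/ is a voiceless obstruent between vowels /u/ and /i/, so it voices to [z]. /t/ is a voiceless obstruent between vowels /u/ and /a/, so it voices to [d]. /husiemoptuutahp/ → huziemoptuudahp.
Rule 2 (intervocalic voicing): no segment meets the environment; /huziemoptuudahp/ is unchanged.
Rule 3 (stop-cluster i-epenthesis): /p/ and /t/ form a stop–stop cluster, so [i] is inserted between them. /huziemoptuudahp/ → huziemopituudahp.
Rule 4 (intervocalic spirantization): /p/ is a stop between vowels /o/ and /i/, so it spirantizes to the fricative [f]. /t/ is a stop between vowels /i/ and /u/, so it spirantizes to the fricative [s]. /d/ is a stop between vowels /u/ and /a/, so it spirantizes to the fricative [z]. /huziemopituudahp/ → huziemofisuuzahp.
Rule 5 (final cluster simplification): /p/ is the second consonant of a word-final cluster /hp/, so it deletes. /huziemofisuuzahp/ → huziemofisuuzah.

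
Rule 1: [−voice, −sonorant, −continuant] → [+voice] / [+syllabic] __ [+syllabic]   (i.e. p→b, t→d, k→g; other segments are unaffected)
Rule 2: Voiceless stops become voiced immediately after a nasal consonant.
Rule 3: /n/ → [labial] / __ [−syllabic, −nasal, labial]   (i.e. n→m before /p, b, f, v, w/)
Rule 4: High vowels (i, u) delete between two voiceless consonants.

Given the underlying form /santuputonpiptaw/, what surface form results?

Rule 1 (intervocalic voicing): /p/ is a voiceless stop between vowels /u/ and /u/, so it voices to [b]. /t/ is a voiceless stop between vowels /u/ and /o/, so it voices to [d]. /santuputonpiptaw/ → santubudonpiptaw.
Rule 2 (post-nasal voicing): /t/ is a voiceless stop immediately after the nasal /n/, so it voices to [d]. /p/ is a voiceless stop immediately after the nasal /n/, so it voices to [b]. /santubudonpiptaw/ → sandubudonbiptaw.
Rule 3 (nasal place assimilation): /n/ precedes the labial consonant /b/, so it assimilates in place to [m]. /sandubudonbiptaw/ → sandubudombiptaw.
Rule 4 (high vowel syncope): no segment meets the environment; /sandubudombiptaw/ is unchanged.

sandubudombiptaw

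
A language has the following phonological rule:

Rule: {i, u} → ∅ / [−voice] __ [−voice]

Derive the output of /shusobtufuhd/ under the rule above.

/u/ is a high vowel flanked by voiceless consonants /h/ and /s/, so it deletes.
/u/ is a high vowel flanked by voiceless consonants /t/ and /f/, so it deletes.
/u/ is a high vowel flanked by voiceless consonants /f/ and /h/, so it deletes.
Surface form: [shsobtfhd].

shsobtfhd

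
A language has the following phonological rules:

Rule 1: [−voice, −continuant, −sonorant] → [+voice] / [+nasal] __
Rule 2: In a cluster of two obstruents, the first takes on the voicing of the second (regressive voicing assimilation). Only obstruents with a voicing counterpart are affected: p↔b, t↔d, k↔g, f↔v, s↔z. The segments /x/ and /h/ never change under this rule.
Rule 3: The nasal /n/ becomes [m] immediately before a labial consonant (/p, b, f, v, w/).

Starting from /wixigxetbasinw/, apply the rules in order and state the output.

Rule 1 (post-nasal voicing): no segment meets the environment; /wixigxetbasinw/ is unchanged.
Rule 2 (regressive voicing assimilation): /g/ precedes the voiceless obstruent /x/, so it devoices to [k] by assimilation. /t/ precedes the voiced obstruent /b/, so it voices to [d] by assimilation. /wixigxetbasinw/ → wixikxedbasinw.
Rule 3 (nasal place assimilation): /n/ precedes the labial consonant /w/, so it assimilates in place to [m]. /wixikxedbasinw/ → wixikxedbasimw.

wixikxedbasimw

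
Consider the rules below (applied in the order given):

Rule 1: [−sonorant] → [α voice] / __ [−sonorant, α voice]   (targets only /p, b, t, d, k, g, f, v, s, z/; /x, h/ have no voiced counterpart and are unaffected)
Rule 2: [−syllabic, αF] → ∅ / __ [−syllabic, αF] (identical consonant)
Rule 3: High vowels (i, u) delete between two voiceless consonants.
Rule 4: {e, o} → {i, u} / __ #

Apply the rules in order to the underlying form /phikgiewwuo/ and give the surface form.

Rule 1 (regressive voicing assimilation): /k/ precedes the voiced obstruent /g/, so it voices to [g] by assimilation. /phikgiewwuo/ → phiggiewwuo.
Rule 2 (degemination): /gg/ is a geminate; the first /g/ deletes. /ww/ is a geminate; the first /w/ deletes. /phiggiewwuo/ → phigiewuo.
Rule 3 (high vowel syncope): no segment meets the environment; /phigiewuo/ is unchanged.
Rule 4 (final vowel raising): /o/ is a mid vowel in word-final position, so it raises to [u]. /phigiewuo/ → phigiewuu.

phigiewuu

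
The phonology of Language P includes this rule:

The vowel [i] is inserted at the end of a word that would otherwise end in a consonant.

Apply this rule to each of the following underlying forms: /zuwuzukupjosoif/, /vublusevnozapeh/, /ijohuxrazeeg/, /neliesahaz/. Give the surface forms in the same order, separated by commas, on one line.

/zuwuzukupjosoif/: the form ends in the consonant /f/, so [i] is inserted word-finally. → [zuwuzukupjosoifi].
/vublusevnozapeh/: the form ends in the consonant /h/, so [i] is inserted word-finally. → [vublusevnozapehi].
/ijohuxrazeeg/: the form ends in the consonant /g/, so [i] is inserted word-finally. → [ijohuxrazeegi].
/neliesahaz/: the form ends in the consonant /z/, so [i] is inserted word-finally. → [neliesahazi].

zuwuzukupjosoifi, vublusevnozapehi, ijohuxrazeegi, neliesahazi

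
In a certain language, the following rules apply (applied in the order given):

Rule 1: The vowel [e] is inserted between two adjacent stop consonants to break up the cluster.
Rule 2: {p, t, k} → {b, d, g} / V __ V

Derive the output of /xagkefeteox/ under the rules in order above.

xagegefedeox

Rule 1 (stop-cluster e-epenthesis): /g/ and /k/ form a stop–stop cluster, so [e] is inserted between them. /xagkefeteox/ → xagekefeteox.
Rule 2 (intervocalic voicing): /k/ is a voiceless stop between vowels /e/ and /e/, so it voices to [g]. /t/ is a voiceless stop between vowels /e/ and /e/, so it voices to [d]. /xagekefeteox/ → xagegefedeox.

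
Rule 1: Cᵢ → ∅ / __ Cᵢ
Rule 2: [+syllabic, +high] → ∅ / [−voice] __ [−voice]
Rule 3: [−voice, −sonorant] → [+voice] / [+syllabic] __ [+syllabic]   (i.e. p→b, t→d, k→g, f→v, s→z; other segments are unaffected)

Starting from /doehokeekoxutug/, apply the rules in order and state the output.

doehogeegoxtug

Rule 1 (degemination): no segment meets the environment; /doehokeekoxutug/ is unchanged.
Rule 2 (high vowel syncope): /u/ is a high vowel flanked by voiceless consonants /x/ and /t/, so it deletes. /doehokeekoxutug/ → doehokeekoxtug.
Rule 3 (intervocalic voicing): /k/ is a voiceless obstruent between vowels /o/ and /e/, so it voices to [g]. /k/ is a voiceless obstruent between vowels /e/ and /o/, so it voices to [g]. /doehokeekoxtug/ → doehogeegoxtug.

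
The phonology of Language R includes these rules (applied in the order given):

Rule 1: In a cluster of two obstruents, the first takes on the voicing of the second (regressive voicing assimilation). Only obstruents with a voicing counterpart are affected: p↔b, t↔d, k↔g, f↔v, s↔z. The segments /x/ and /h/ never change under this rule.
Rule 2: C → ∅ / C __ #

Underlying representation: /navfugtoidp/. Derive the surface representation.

naffuktoit

Rule 1 (regressive voicing assimilation): /v/ precedes the voiceless obstruent /f/, so it devoices to [f] by assimilation. /g/ precedes the voiceless obstruent /t/, so it devoices to [k] by assimilation. /d/ precedes the voiceless obstruent /p/, so it devoices to [t] by assimilation. /navfugtoidp/ → naffuktoitp.
Rule 2 (final cluster simplification): /p/ is the second consonant of a word-final cluster /tp/, so it deletes. /naffuktoitp/ → naffuktoit.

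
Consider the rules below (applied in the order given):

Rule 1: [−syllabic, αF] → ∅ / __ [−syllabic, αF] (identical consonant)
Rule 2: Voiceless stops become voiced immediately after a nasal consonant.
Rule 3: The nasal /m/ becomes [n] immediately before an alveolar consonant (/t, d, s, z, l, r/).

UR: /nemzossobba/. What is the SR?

nenzosoba

Rule 1 (degemination): /ss/ is a geminate; the first /s/ deletes. /bb/ is a geminate; the first /b/ deletes. /nemzossobba/ → nemzosoba.
Rule 2 (post-nasal voicing): no segment meets the environment; /nemzosoba/ is unchanged.
Rule 3 (nasal place assimilation): /m/ precedes the alveolar consonant /z/, so it assimilates in place to [n]. /nemzosoba/ → nenzosoba.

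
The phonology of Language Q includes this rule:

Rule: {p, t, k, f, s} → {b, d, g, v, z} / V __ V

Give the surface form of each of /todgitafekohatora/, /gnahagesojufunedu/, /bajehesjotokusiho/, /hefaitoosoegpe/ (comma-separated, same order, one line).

todgidavegohadora, gnahagezojuvunedu, bajehesjodoguziho, hevaidoozoegpe

/todgitafekohatora/: /t/ is a voiceless obstruent between vowels /i/ and /a/, so it voices to [d]. /f/ is a voiceless obstruent between vowels /a/ and /e/, so it voices to [v]. /k/ is a voiceless obstruent between vowels /e/ and /o/, so it voices to [g]. /t/ is a voiceless obstruent between vowels /a/ and /o/, so it voices to [d]. → [todgidavegohadora].
/gnahagesojufunedu/: /s/ is a voiceless obstruent between vowels /e/ and /o/, so it voices to [z]. /f/ is a voiceless obstruent between vowels /u/ and /u/, so it voices to [v]. → [gnahagezojuvunedu].
/bajehesjotokusiho/: /t/ is a voiceless obstruent between vowels /o/ and /o/, so it voices to [d]. /k/ is a voiceless obstruent between vowels /o/ and /u/, so it voices to [g]. /s/ is a voiceless obstruent between vowels /u/ and /i/, so it voices to [z]. → [bajehesjodoguziho].
/hefaitoosoegpe/: /f/ is a voiceless obstruent between vowels /e/ and /a/, so it voices to [v]. /t/ is a voiceless obstruent between vowels /i/ and /o/, so it voices to [d]. /s/ is a voiceless obstruent between vowels /o/ and /o/, so it voices to [z]. → [hevaidoozoegpe].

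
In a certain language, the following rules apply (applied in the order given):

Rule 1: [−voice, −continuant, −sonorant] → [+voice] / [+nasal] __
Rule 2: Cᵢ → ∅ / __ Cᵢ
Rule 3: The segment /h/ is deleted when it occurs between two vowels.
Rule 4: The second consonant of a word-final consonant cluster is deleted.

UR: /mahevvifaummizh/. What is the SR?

Rule 1 (post-nasal voicing): no segment meets the environment; /mahevvifaummizh/ is unchanged.
Rule 2 (degemination): /vv/ is a geminate; the first /v/ deletes. /mm/ is a geminate; the first /m/ deletes. /mahevvifaummizh/ → mahevifaumizh.
Rule 3 (intervocalic h-deletion): /h/ occurs between vowels /a/ and /e/, so it deletes. /mahevifaumizh/ → maevifaumizh.
Rule 4 (final cluster simplification): /h/ is the second consonant of a word-final cluster /zh/, so it deletes. /maevifaumizh/ → maevifaumiz.

maevifaumiz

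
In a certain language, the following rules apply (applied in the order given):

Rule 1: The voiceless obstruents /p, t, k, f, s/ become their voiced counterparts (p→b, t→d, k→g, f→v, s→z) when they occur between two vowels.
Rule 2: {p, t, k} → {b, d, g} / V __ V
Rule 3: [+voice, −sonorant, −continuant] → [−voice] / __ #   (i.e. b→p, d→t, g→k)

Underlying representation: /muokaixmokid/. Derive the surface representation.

muogaixmogit

Rule 1 (intervocalic voicing): /k/ is a voiceless obstruent between vowels /o/ and /a/, so it voices to [g]. /k/ is a voiceless obstruent between vowels /o/ and /i/, so it voices to [g]. /muokaixmokid/ → muogaixmogid.
Rule 2 (intervocalic voicing): no segment meets the environment; /muogaixmogid/ is unchanged.
Rule 3 (final devoicing): /d/ is a voiced stop in word-final position, so it devoices to [t]. /muogaixmogid/ → muogaixmogit.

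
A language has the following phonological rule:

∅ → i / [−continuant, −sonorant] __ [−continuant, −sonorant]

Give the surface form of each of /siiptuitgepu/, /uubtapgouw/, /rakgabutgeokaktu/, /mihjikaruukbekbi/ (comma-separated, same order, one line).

siipituitigepu, uubitapigouw, rakigabutigeokakitu, mihjikaruukibekibi

/siiptuitgepu/: /p/ and /t/ form a stop–stop cluster, so [i] is inserted between them. /t/ and /g/ form a stop–stop cluster, so [i] is inserted between them. → [siipituitigepu].
/uubtapgouw/: /b/ and /t/ form a stop–stop cluster, so [i] is inserted between them. /p/ and /g/ form a stop–stop cluster, so [i] is inserted between them. → [uubitapigouw].
/rakgabutgeokaktu/: /k/ and /g/ form a stop–stop cluster, so [i] is inserted between them. /t/ and /g/ form a stop–stop cluster, so [i] is inserted between them. /k/ and /t/ form a stop–stop cluster, so [i] is inserted between them. → [rakigabutigeokakitu].
/mihjikaruukbekbi/: /k/ and /b/ form a stop–stop cluster, so [i] is inserted between them. /k/ and /b/ form a stop–stop cluster, so [i] is inserted between them. → [mihjikaruukibekibi].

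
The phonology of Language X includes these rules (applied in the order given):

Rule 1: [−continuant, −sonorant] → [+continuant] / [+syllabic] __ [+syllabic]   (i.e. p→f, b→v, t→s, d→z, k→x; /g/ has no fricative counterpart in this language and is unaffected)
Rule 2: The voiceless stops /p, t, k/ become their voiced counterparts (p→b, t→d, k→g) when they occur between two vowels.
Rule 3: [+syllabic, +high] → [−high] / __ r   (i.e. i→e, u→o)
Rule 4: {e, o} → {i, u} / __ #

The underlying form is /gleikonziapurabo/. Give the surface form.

Rule 1 (intervocalic spirantization): /k/ is a stop between vowels /i/ and /o/, so it spirantizes to the fricative [x]. /p/ is a stop between vowels /a/ and /u/, so it spirantizes to the fricative [f]. /b/ is a stop between vowels /a/ and /o/, so it spirantizes to the fricative [v]. /gleikonziapurabo/ → gleixonziafuravo.
Rule 2 (intervocalic voicing): no segment meets the environment; /gleixonziafuravo/ is unchanged.
Rule 3 (pre-rhotic lowering): /u/ is a high vowel immediately before /r/, so it lowers to [o]. /gleixonziafuravo/ → gleixonziaforavo.
Rule 4 (final vowel raising): /o/ is a mid vowel in word-final position, so it raises to [u]. /gleixonziaforavo/ → gleixonziaforavu.

gleixonziaforavu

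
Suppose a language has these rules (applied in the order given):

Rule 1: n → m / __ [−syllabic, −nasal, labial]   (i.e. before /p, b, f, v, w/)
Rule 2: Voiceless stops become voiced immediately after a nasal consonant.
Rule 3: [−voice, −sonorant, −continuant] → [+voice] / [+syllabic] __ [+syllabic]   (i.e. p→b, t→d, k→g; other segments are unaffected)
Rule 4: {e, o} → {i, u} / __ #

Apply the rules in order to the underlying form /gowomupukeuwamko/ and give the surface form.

gowomubugeuwamgu

Rule 1 (nasal place assimilation): no segment meets the environment; /gowomupukeuwamko/ is unchanged.
Rule 2 (post-nasal voicing): /k/ is a voiceless stop immediately after the nasal /m/, so it voices to [g]. /gowomupukeuwamko/ → gowomupukeuwamgo.
Rule 3 (intervocalic voicing): /p/ is a voiceless stop between vowels /u/ and /u/, so it voices to [b]. /k/ is a voiceless stop between vowels /u/ and /e/, so it voices to [g]. /gowomupukeuwamgo/ → gowomubugeuwamgo.
Rule 4 (final vowel raising): /o/ is a mid vowel in word-final position, so it raises to [u]. /gowomubugeuwamgo/ → gowomubugeuwamgu.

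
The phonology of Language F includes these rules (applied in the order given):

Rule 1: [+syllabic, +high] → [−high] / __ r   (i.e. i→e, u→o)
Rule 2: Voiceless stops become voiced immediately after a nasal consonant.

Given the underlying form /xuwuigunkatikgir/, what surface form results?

Rule 1 (pre-rhotic lowering): /i/ is a high vowel immediately before /r/, so it lowers to [e]. /xuwuigunkatikgir/ → xuwuigunkatikger.
Rule 2 (post-nasal voicing): /k/ is a voiceless stop immediately after the nasal /n/, so it voices to [g]. /xuwuigunkatikger/ → xuwuigungatikger.

xuwuigungatikger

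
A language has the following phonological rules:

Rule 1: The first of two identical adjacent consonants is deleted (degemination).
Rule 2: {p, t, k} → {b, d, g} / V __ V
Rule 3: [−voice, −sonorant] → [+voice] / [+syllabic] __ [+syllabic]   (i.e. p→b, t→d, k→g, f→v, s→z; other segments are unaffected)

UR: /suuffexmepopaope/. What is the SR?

Rule 1 (degemination): /ff/ is a geminate; the first /f/ deletes. /suuffexmepopaope/ → suufexmepopaope.
Rule 2 (intervocalic voicing): /p/ is a voiceless stop between vowels /e/ and /o/, so it voices to [b]. /p/ is a voiceless stop between vowels /o/ and /a/, so it voices to [b]. /p/ is a voiceless stop between vowels /o/ and /e/, so it voices to [b]. /suufexmepopaope/ → suufexmebobaobe.
Rule 3 (intervocalic voicing): /f/ is a voiceless obstruent between vowels /u/ and /e/, so it voices to [v]. /suufexmebobaobe/ → suuvexmebobaobe.

suuvexmebobaobe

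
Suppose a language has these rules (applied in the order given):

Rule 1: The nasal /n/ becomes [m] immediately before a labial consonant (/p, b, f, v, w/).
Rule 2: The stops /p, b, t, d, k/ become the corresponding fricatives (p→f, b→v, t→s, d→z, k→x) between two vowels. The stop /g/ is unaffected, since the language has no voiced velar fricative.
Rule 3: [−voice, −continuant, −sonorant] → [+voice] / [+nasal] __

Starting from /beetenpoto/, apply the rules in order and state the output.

Rule 1 (nasal place assimilation): /n/ precedes the labial consonant /p/, so it assimilates in place to [m]. /beetenpoto/ → beetempoto.
Rule 2 (intervocalic spirantization): /t/ is a stop between vowels /e/ and /e/, so it spirantizes to the fricative [s]. /t/ is a stop between vowels /o/ and /o/, so it spirantizes to the fricative [s]. /beetempoto/ → beesemposo.
Rule 3 (post-nasal voicing): /p/ is a voiceless stop immediately after the nasal /m/, so it voices to [b]. /beesemposo/ → beesemboso.

beesemboso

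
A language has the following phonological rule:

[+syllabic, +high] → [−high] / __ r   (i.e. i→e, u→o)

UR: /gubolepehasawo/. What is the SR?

gubolepehasawo

No segment of /gubolepehasawo/ meets the structural description of the rule, so the form surfaces unchanged.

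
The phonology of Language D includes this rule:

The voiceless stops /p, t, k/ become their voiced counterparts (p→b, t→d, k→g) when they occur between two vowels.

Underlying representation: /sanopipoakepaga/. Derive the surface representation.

sanobiboagebaga

/p/ is a voiceless stop between vowels /o/ and /i/, so it voices to [b].
/p/ is a voiceless stop between vowels /i/ and /o/, so it voices to [b].
/k/ is a voiceless stop between vowels /a/ and /e/, so it voices to [g].
/p/ is a voiceless stop between vowels /e/ and /a/, so it voices to [b].
Surface form: [sanobiboagebaga].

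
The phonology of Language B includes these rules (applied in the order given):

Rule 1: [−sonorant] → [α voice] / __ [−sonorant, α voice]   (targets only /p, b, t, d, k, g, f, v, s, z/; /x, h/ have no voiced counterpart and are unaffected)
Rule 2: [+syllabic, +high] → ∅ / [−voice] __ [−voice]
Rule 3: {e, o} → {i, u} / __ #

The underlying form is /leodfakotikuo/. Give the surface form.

Rule 1 (regressive voicing assimilation): /d/ precedes the voiceless obstruent /f/, so it devoices to [t] by assimilation. /leodfakotikuo/ → leotfakotikuo.
Rule 2 (high vowel syncope): /i/ is a high vowel flanked by voiceless consonants /t/ and /k/, so it deletes. /leotfakotikuo/ → leotfakotkuo.
Rule 3 (final vowel raising): /o/ is a mid vowel in word-final position, so it raises to [u]. /leotfakotkuo/ → leotfakotkuu.

leotfakotkuu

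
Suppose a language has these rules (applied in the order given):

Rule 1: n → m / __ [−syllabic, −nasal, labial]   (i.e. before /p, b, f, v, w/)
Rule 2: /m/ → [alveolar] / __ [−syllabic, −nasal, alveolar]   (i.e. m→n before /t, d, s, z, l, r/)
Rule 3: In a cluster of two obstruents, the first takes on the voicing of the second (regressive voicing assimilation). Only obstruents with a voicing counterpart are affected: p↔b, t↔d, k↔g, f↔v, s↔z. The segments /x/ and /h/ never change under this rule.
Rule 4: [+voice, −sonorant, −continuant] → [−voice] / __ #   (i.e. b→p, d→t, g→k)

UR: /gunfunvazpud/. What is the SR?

Rule 1 (nasal place assimilation): /n/ precedes the labial consonant /f/, so it assimilates in place to [m]. /n/ precedes the labial consonant /v/, so it assimilates in place to [m]. /gunfunvazpud/ → gumfumvazpud.
Rule 2 (nasal place assimilation): no segment meets the environment; /gumfumvazpud/ is unchanged.
Rule 3 (regressive voicing assimilation): /z/ precedes the voiceless obstruent /p/, so it devoices to [s] by assimilation. /gumfumvazpud/ → gumfumvaspud.
Rule 4 (final devoicing): /d/ is a voiced stop in word-final position, so it devoices to [t]. /gumfumvaspud/ → gumfumvasput.

gumfumvasput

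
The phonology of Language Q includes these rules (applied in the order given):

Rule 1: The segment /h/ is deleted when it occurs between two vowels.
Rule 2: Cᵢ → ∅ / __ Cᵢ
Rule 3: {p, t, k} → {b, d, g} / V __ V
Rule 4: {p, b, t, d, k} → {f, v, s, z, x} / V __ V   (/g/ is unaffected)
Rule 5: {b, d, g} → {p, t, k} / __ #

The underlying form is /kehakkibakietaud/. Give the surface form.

Rule 1 (intervocalic h-deletion): /h/ occurs between vowels /e/ and /a/, so it deletes. /kehakkibakietaud/ → keakkibakietaud.
Rule 2 (degemination): /kk/ is a geminate; the first /k/ deletes. /keakkibakietaud/ → keakibakietaud.
Rule 3 (intervocalic voicing): /k/ is a voiceless stop between vowels /a/ and /i/, so it voices to [g]. /k/ is a voiceless stop between vowels /a/ and /i/, so it voices to [g]. /t/ is a voiceless stop between vowels /e/ and /a/, so it voices to [d]. /keakibakietaud/ → keagibagiedaud.
Rule 4 (intervocalic spirantization): /b/ is a stop between vowels /i/ and /a/, so it spirantizes to the fricative [v]. /d/ is a stop between vowels /e/ and /a/, so it spirantizes to the fricative [z]. /keagibagiedaud/ → keagivagiezaud.
Rule 5 (final devoicing): /d/ is a voiced stop in word-final position, so it devoices to [t]. /keagivagiezaud/ → keagivagiezaut.

keagivagiezaut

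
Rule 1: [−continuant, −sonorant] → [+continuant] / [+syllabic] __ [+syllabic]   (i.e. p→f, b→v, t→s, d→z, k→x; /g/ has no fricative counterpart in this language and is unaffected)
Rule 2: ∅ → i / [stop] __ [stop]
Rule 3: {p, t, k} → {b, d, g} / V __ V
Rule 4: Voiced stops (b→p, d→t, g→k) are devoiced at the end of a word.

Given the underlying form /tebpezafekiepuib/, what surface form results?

Rule 1 (intervocalic spirantization): /k/ is a stop between vowels /e/ and /i/, so it spirantizes to the fricative [x]. /p/ is a stop between vowels /e/ and /u/, so it spirantizes to the fricative [f]. /tebpezafekiepuib/ → tebpezafexiefuib.
Rule 2 (stop-cluster i-epenthesis): /b/ and /p/ form a stop–stop cluster, so [i] is inserted between them. /tebpezafexiefuib/ → tebipezafexiefuib.
Rule 3 (intervocalic voicing): /p/ is a voiceless stop between vowels /i/ and /e/, so it voices to [b]. /tebipezafexiefuib/ → tebibezafexiefuib.
Rule 4 (final devoicing): /b/ is a voiced stop in word-final position, so it devoices to [p]. /tebibezafexiefuib/ → tebibezafexiefuip.

tebibezafexiefuip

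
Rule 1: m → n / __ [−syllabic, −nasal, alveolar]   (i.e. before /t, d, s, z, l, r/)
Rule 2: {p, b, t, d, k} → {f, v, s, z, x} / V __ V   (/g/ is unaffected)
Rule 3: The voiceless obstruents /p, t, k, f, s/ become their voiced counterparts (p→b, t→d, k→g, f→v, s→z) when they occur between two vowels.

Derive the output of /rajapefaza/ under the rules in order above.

Rule 1 (nasal place assimilation): no segment meets the environment; /rajapefaza/ is unchanged.
Rule 2 (intervocalic spirantization): /p/ is a stop between vowels /a/ and /e/, so it spirantizes to the fricative [f]. /rajapefaza/ → rajafefaza.
Rule 3 (intervocalic voicing): /f/ is a voiceless obstruent between vowels /a/ and /e/, so it voices to [v]. /f/ is a voiceless obstruent between vowels /e/ and /a/, so it voices to [v]. /rajafefaza/ → rajavevaza.

rajavevaza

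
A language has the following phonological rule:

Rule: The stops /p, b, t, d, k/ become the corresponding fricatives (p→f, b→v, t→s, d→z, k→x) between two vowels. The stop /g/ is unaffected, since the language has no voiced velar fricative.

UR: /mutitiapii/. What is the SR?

/t/ is a stop between vowels /u/ and /i/, so it spirantizes to the fricative [s].
/t/ is a stop between vowels /i/ and /i/, so it spirantizes to the fricative [s].
/p/ is a stop between vowels /a/ and /i/, so it spirantizes to the fricative [f].
Surface form: [musisiafii].

musisiafii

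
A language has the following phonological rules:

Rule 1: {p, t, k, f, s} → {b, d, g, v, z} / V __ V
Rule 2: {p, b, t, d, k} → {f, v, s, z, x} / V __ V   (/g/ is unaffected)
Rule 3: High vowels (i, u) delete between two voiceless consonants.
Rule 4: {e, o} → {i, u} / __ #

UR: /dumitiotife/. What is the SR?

dumiziozivi

Rule 1 (intervocalic voicing): /t/ is a voiceless obstruent between vowels /i/ and /i/, so it voices to [d]. /t/ is a voiceless obstruent between vowels /o/ and /i/, so it voices to [d]. /f/ is a voiceless obstruent between vowels /i/ and /e/, so it voices to [v]. /dumitiotife/ → dumidiodive.
Rule 2 (intervocalic spirantization): /d/ is a stop between vowels /i/ and /i/, so it spirantizes to the fricative [z]. /d/ is a stop between vowels /o/ and /i/, so it spirantizes to the fricative [z]. /dumidiodive/ → dumiziozive.
Rule 3 (high vowel syncope): no segment meets the environment; /dumiziozive/ is unchanged.
Rule 4 (final vowel raising): /e/ is a mid vowel in word-final position, so it raises to [i]. /dumiziozive/ → dumiziozivi.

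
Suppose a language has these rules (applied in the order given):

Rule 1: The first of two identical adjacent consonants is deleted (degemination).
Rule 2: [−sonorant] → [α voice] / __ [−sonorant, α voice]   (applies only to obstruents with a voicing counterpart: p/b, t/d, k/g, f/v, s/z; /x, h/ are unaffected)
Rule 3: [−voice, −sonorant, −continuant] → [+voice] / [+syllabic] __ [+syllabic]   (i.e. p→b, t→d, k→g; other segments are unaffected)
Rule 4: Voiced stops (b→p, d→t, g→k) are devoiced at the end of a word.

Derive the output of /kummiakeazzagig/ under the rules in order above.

kumiageazagik

Rule 1 (degemination): /mm/ is a geminate; the first /m/ deletes. /zz/ is a geminate; the first /z/ deletes. /kummiakeazzagig/ → kumiakeazagig.
Rule 2 (regressive voicing assimilation): no segment meets the environment; /kumiakeazagig/ is unchanged.
Rule 3 (intervocalic voicing): /k/ is a voiceless stop between vowels /a/ and /e/, so it voices to [g]. /kumiakeazagig/ → kumiageazagig.
Rule 4 (final devoicing): /g/ is a voiced stop in word-final position, so it devoices to [k]. /kumiageazagig/ → kumiageazagik.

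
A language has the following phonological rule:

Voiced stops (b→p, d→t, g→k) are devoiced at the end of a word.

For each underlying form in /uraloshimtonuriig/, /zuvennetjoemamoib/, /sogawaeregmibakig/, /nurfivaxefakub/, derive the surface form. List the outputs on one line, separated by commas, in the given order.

/uraloshimtonuriig/: /g/ is a voiced stop in word-final position, so it devoices to [k]. → [uraloshimtonuriik].
/zuvennetjoemamoib/: /b/ is a voiced stop in word-final position, so it devoices to [p]. → [zuvennetjoemamoip].
/sogawaeregmibakig/: /g/ is a voiced stop in word-final position, so it devoices to [k]. → [sogawaeregmibakik].
/nurfivaxefakub/: /b/ is a voiced stop in word-final position, so it devoices to [p]. → [nurfivaxefakup].

uraloshimtonuriik, zuvennetjoemamoip, sogawaeregmibakik, nurfivaxefakup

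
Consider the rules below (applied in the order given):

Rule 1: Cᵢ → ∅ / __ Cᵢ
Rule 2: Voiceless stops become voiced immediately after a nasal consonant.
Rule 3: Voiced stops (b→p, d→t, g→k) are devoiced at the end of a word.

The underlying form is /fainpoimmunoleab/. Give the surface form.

fainboimunoleap

Rule 1 (degemination): /mm/ is a geminate; the first /m/ deletes. /fainpoimmunoleab/ → fainpoimunoleab.
Rule 2 (post-nasal voicing): /p/ is a voiceless stop immediately after the nasal /n/, so it voices to [b]. /fainpoimunoleab/ → fainboimunoleab.
Rule 3 (final devoicing): /b/ is a voiced stop in word-final position, so it devoices to [p]. /fainboimunoleab/ → fainboimunoleap.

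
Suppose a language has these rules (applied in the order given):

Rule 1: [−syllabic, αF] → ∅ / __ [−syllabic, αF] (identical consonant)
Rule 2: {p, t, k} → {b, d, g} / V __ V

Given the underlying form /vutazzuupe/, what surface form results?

vudazuube

Rule 1 (degemination): /zz/ is a geminate; the first /z/ deletes. /vutazzuupe/ → vutazuupe.
Rule 2 (intervocalic voicing): /t/ is a voiceless stop between vowels /u/ and /a/, so it voices to [d]. /p/ is a voiceless stop between vowels /u/ and /e/, so it voices to [b]. /vutazuupe/ → vudazuube.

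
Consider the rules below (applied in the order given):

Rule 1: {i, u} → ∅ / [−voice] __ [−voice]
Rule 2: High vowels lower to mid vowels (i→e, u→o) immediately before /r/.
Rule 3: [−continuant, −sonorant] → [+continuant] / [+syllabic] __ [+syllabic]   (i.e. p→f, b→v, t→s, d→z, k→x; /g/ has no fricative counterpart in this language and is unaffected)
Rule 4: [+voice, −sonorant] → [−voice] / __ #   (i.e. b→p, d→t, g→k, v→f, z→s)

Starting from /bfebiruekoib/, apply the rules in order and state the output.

Rule 1 (high vowel syncope): no segment meets the environment; /bfebiruekoib/ is unchanged.
Rule 2 (pre-rhotic lowering): /i/ is a high vowel immediately before /r/, so it lowers to [e]. /bfebiruekoib/ → bfeberuekoib.
Rule 3 (intervocalic spirantization): /b/ is a stop between vowels /e/ and /e/, so it spirantizes to the fricative [v]. /k/ is a stop between vowels /e/ and /o/, so it spirantizes to the fricative [x]. /bfeberuekoib/ → bfeveruexoib.
Rule 4 (final devoicing): /b/ is a voiced obstruent in word-final position, so it devoices to [p]. /bfeveruexoib/ → bfeveruexoip.

bfeveruexoip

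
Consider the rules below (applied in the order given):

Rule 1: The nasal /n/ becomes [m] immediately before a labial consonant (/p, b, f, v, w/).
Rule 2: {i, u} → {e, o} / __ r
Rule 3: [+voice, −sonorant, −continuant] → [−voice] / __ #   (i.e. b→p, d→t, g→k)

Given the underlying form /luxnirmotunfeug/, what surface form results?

luxnermotumfeuk

Rule 1 (nasal place assimilation): /n/ precedes the labial consonant /f/, so it assimilates in place to [m]. /luxnirmotunfeug/ → luxnirmotumfeug.
Rule 2 (pre-rhotic lowering): /i/ is a high vowel immediately before /r/, so it lowers to [e]. /luxnirmotumfeug/ → luxnermotumfeug.
Rule 3 (final devoicing): /g/ is a voiced stop in word-final position, so it devoices to [k]. /luxnermotumfeug/ → luxnermotumfeuk.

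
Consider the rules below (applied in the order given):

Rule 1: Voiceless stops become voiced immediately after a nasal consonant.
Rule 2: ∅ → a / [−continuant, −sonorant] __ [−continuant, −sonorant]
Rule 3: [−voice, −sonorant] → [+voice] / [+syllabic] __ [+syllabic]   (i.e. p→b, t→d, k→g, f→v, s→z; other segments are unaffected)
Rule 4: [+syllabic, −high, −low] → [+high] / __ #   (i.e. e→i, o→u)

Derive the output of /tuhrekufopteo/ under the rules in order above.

tuhreguvobadeu

Rule 1 (post-nasal voicing): no segment meets the environment; /tuhrekufopteo/ is unchanged.
Rule 2 (stop-cluster a-epenthesis): /p/ and /t/ form a stop–stop cluster, so [a] is inserted between them. /tuhrekufopteo/ → tuhrekufopateo.
Rule 3 (intervocalic voicing): /k/ is a voiceless obstruent between vowels /e/ and /u/, so it voices to [g]. /f/ is a voiceless obstruent between vowels /u/ and /o/, so it voices to [v]. /p/ is a voiceless obstruent between vowels /o/ and /a/, so it voices to [b]. /t/ is a voiceless obstruent between vowels /a/ and /e/, so it voices to [d]. /tuhrekufopateo/ → tuhreguvobadeo.
Rule 4 (final vowel raising): /o/ is a mid vowel in word-final position, so it raises to [u]. /tuhreguvobadeo/ → tuhreguvobadeu.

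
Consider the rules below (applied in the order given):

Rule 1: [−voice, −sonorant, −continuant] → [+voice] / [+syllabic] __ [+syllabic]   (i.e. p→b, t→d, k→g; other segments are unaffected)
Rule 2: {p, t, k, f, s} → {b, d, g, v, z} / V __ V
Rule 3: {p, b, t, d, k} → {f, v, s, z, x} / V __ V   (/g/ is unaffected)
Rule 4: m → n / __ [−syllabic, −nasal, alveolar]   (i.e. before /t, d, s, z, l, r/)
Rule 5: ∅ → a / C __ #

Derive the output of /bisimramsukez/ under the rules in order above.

Rule 1 (intervocalic voicing): /k/ is a voiceless stop between vowels /u/ and /e/, so it voices to [g]. /bisimramsukez/ → bisimramsugez.
Rule 2 (intervocalic voicing): /s/ is a voiceless obstruent between vowels /i/ and /i/, so it voices to [z]. /bisimramsugez/ → bizimramsugez.
Rule 3 (intervocalic spirantization): no segment meets the environment; /bizimramsugez/ is unchanged.
Rule 4 (nasal place assimilation): /m/ precedes the alveolar consonant /r/, so it assimilates in place to [n]. /m/ precedes the alveolar consonant /s/, so it assimilates in place to [n]. /bizimramsugez/ → bizinransugez.
Rule 5 (final a-epenthesis): the form ends in the consonant /z/, so [a] is inserted word-finally. /bizinransugez/ → bizinransugeza.

bizinransugeza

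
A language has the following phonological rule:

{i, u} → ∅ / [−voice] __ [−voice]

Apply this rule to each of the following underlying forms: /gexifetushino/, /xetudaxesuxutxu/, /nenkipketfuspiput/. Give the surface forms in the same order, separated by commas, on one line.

gexfetshino, xetudaxesxtxu, nenkpketfsppt

/gexifetushino/: /i/ is a high vowel flanked by voiceless consonants /x/ and /f/, so it deletes. /u/ is a high vowel flanked by voiceless consonants /t/ and /s/, so it deletes. → [gexfetshino].
/xetudaxesuxutxu/: /u/ is a high vowel flanked by voiceless consonants /s/ and /x/, so it deletes. /u/ is a high vowel flanked by voiceless consonants /x/ and /t/, so it deletes. → [xetudaxesxtxu].
/nenkipketfuspiput/: /i/ is a high vowel flanked by voiceless consonants /k/ and /p/, so it deletes. /u/ is a high vowel flanked by voiceless consonants /f/ and /s/, so it deletes. /i/ is a high vowel flanked by voiceless consonants /p/ and /p/, so it deletes. /u/ is a high vowel flanked by voiceless consonants /p/ and /t/, so it deletes. → [nenkpketfsppt].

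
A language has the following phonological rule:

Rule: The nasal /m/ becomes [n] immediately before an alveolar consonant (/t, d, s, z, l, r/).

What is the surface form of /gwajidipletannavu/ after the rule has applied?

gwajidipletannavu

No segment of /gwajidipletannavu/ meets the structural description of the rule, so the form surfaces unchanged.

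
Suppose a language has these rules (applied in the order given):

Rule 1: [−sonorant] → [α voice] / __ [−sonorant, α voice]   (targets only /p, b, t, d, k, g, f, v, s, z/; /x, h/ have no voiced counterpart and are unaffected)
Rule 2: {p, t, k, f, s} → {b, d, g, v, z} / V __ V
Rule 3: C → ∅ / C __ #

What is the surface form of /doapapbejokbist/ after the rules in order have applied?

doababbejogbis

Rule 1 (regressive voicing assimilation): /p/ precedes the voiced obstruent /b/, so it voices to [b] by assimilation. /k/ precedes the voiced obstruent /b/, so it voices to [g] by assimilation. /doapapbejokbist/ → doapabbejogbist.
Rule 2 (intervocalic voicing): /p/ is a voiceless obstruent between vowels /a/ and /a/, so it voices to [b]. /doapabbejogbist/ → doababbejogbist.
Rule 3 (final cluster simplification): /t/ is the second consonant of a word-final cluster /st/, so it deletes. /doababbejogbist/ → doababbejogbis.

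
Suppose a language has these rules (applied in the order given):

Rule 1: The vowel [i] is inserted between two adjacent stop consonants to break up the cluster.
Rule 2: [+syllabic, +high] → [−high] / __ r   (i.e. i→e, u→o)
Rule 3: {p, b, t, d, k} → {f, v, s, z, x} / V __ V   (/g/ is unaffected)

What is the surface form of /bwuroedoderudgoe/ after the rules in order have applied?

bworoezozeruzigoe

Rule 1 (stop-cluster i-epenthesis): /d/ and /g/ form a stop–stop cluster, so [i] is inserted between them. /bwuroedoderudgoe/ → bwuroedoderudigoe.
Rule 2 (pre-rhotic lowering): /u/ is a high vowel immediately before /r/, so it lowers to [o]. /bwuroedoderudigoe/ → bworoedoderudigoe.
Rule 3 (intervocalic spirantization): /d/ is a stop between vowels /e/ and /o/, so it spirantizes to the fricative [z]. /d/ is a stop between vowels /o/ and /e/, so it spirantizes to the fricative [z]. /d/ is a stop between vowels /u/ and /i/, so it spirantizes to the fricative [z]. /bworoedoderudigoe/ → bworoezozeruzigoe.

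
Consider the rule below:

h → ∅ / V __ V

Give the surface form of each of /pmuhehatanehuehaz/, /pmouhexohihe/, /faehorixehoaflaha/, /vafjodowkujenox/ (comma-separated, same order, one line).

pmueataneueaz, pmouexoie, faeorixeoaflaa, vafjodowkujenox

/pmuhehatanehuehaz/: /h/ occurs between vowels /u/ and /e/, so it deletes. /h/ occurs between vowels /e/ and /a/, so it deletes. /h/ occurs between vowels /e/ and /u/, so it deletes. /h/ occurs between vowels /e/ and /a/, so it deletes. → [pmueataneueaz].
/pmouhexohihe/: /h/ occurs between vowels /u/ and /e/, so it deletes. /h/ occurs between vowels /o/ and /i/, so it deletes. /h/ occurs between vowels /i/ and /e/, so it deletes. → [pmouexoie].
/faehorixehoaflaha/: /h/ occurs between vowels /e/ and /o/, so it deletes. /h/ occurs between vowels /e/ and /o/, so it deletes. /h/ occurs between vowels /a/ and /a/, so it deletes. → [faeorixeoaflaa].
/vafjodowkujenox/: the rule's environment is not met; surfaces unchanged as [vafjodowkujenox].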